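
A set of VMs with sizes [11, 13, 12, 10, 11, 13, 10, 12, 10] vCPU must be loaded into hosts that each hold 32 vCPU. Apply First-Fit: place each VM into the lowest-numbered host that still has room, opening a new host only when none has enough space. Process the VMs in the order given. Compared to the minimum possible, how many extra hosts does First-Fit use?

0

First-Fit: [11,13] [12,10,10] [11,13] [12,10] → 4 hosts.
Total size 102 vCPU; any packing needs at least ⌈102/32⌉ = 4 hosts.
So 4 is already optimal.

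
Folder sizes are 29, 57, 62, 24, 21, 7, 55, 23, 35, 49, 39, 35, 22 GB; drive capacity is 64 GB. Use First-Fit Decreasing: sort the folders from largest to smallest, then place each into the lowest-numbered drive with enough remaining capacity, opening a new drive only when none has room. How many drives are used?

Sorted descending: 62, 57, 55, 49, 39, 35, 35, 29, 24, 23, 22, 21, 7.
drive 1: place 62 GB, 2 GB left
drive 2: place 57 GB, 7 GB left
drive 3: place 55 GB, 9 GB left
drive 4: place 49 GB, 15 GB left
drive 5: place 39 GB, 25 GB left
drive 6: place 35 GB, 29 GB left
drive 7: place 35 GB, 29 GB left
drive 6: place 29 GB, 0 GB left
drive 5: place 24 GB, 1 GB left
drive 7: place 23 GB, 6 GB left
drive 8: place 22 GB, 42 GB left
drive 8: place 21 GB, 21 GB left
drive 2: place 7 GB, 0 GB left
Final drives: [62] [57,7] [55] [49] [39,24] [35,29] [35,23] [22,21].

8 drives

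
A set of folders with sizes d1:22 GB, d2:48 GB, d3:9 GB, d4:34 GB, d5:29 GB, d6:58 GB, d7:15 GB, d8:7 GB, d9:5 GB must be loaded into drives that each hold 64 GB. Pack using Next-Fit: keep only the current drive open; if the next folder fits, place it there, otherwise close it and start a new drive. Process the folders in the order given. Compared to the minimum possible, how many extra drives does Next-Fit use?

1

Next-Fit: [22] [48,9] [34,29] [58] [15,7,5] → 5 drives.
Total size 227 GB; any packing needs at least ⌈227/64⌉ = 4 drives.
An optimal packing achieves that bound: [58,5] [48,15] [34,29] [22,9,7] → 4 drives.
Excess: 5 − 4 = 1.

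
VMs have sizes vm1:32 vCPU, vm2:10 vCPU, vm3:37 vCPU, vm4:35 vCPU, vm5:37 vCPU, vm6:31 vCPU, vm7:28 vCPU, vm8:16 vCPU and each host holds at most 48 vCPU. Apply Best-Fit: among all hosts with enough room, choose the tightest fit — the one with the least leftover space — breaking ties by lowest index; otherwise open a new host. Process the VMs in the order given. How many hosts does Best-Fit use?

host 1: place vm1 (32 vCPU), 16 vCPU left
host 1: place vm2 (10 vCPU), 6 vCPU left
host 2: place vm3 (37 vCPU), 11 vCPU left
host 3: place vm4 (35 vCPU), 13 vCPU left
host 4: place vm5 (37 vCPU), 11 vCPU left
host 5: place vm6 (31 vCPU), 17 vCPU left
host 6: place vm7 (28 vCPU), 20 vCPU left
host 5: place vm8 (16 vCPU), 1 vCPU left
Final hosts: [32,10] [37] [35] [37] [31,16] [28].

6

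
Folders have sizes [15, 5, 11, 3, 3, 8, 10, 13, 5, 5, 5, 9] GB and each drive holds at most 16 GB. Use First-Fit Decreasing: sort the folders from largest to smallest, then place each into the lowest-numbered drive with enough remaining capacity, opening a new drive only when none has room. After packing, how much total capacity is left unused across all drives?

4

Sorted descending: 15, 13, 11, 10, 9, 8, 5, 5, 5, 5, 3, 3.
drive 1: place 15 GB, 1 GB left
drive 2: place 13 GB, 3 GB left
drive 3: place 11 GB, 5 GB left
drive 4: place 10 GB, 6 GB left
drive 5: place 9 GB, 7 GB left
drive 6: place 8 GB, 8 GB left
drive 3: place 5 GB, 0 GB left
drive 4: place 5 GB, 1 GB left
drive 5: place 5 GB, 2 GB left
drive 6: place 5 GB, 3 GB left
drive 2: place 3 GB, 0 GB left
drive 6: place 3 GB, 0 GB left
6 drives × 16 GB = 96 GB; used 92 GB; unused 4 GB.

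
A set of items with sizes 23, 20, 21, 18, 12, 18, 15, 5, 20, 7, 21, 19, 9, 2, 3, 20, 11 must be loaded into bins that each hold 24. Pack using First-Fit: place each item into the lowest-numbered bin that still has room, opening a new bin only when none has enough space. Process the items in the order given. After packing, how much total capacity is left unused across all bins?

44

Put 23 in bin 1; 1 remain.
Put 20 in bin 2; 4 remain.
Put 21 in bin 3; 3 remain.
Put 18 in bin 4; 6 remain.
Put 12 in bin 5; 12 remain.
Put 18 in bin 6; 6 remain.
Put 15 in bin 7; 9 remain.
Put 5 in bin 4; 1 remain.
Put 20 in bin 8; 4 remain.
Put 7 in bin 5; 5 remain.
Put 21 in bin 9; 3 remain.
Put 19 in bin 10; 5 remain.
Put 9 in bin 7; 0 remain.
Put 2 in bin 2; 2 remain.
Put 3 in bin 3; 0 remain.
Put 20 in bin 11; 4 remain.
Put 11 in bin 12; 13 remain.
12 bins × 24 = 288; used 244; unused 44.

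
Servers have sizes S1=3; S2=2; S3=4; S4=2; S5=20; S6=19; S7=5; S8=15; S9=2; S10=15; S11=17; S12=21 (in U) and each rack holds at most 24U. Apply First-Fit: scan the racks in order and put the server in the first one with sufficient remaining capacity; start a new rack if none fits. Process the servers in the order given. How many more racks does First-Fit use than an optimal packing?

First-Fit: [3,2,4,2,5,2] [20] [19] [15] [15] [17] [21] → 7 racks.
Total size 125U; any packing needs at least ⌈125/24⌉ = 6 racks.
An optimal packing achieves that bound: [21,3] [20,4] [19,5] [17,2,2,2] [15] [15] → 6 racks.
Excess: 7 − 6 = 1.

1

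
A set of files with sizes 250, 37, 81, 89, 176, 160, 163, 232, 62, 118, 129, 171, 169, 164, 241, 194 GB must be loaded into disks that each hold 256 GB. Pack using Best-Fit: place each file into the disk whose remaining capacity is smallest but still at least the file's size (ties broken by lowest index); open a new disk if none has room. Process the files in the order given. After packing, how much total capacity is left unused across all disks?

636

250 GB → disk 1 (remaining 6 GB)
37 GB → disk 2 (remaining 219 GB)
81 GB → disk 2 (remaining 138 GB)
89 GB → disk 2 (remaining 49 GB)
176 GB → disk 3 (remaining 80 GB)
160 GB → disk 4 (remaining 96 GB)
163 GB → disk 5 (remaining 93 GB)
232 GB → disk 6 (remaining 24 GB)
62 GB → disk 3 (remaining 18 GB)
118 GB → disk 7 (remaining 138 GB)
129 GB → disk 7 (remaining 9 GB)
171 GB → disk 8 (remaining 85 GB)
169 GB → disk 9 (remaining 87 GB)
164 GB → disk 10 (remaining 92 GB)
241 GB → disk 11 (remaining 15 GB)
194 GB → disk 12 (remaining 62 GB)
12 disks × 256 GB = 3072 GB; used 2436 GB; unused 636 GB.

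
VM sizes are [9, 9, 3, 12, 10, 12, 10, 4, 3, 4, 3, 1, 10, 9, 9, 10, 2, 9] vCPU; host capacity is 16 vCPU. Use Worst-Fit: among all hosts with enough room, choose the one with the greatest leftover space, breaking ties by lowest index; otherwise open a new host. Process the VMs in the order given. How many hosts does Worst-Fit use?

11 hosts

9 vCPU → host 1 (remaining 7 vCPU)
9 vCPU → host 2 (remaining 7 vCPU)
3 vCPU → host 1 (remaining 4 vCPU)
12 vCPU → host 3 (remaining 4 vCPU)
10 vCPU → host 4 (remaining 6 vCPU)
12 vCPU → host 5 (remaining 4 vCPU)
10 vCPU → host 6 (remaining 6 vCPU)
4 vCPU → host 2 (remaining 3 vCPU)
3 vCPU → host 4 (remaining 3 vCPU)
4 vCPU → host 6 (remaining 2 vCPU)
3 vCPU → host 1 (remaining 1 vCPU)
1 vCPU → host 3 (remaining 3 vCPU)
10 vCPU → host 7 (remaining 6 vCPU)
9 vCPU → host 8 (remaining 7 vCPU)
9 vCPU → host 9 (remaining 7 vCPU)
10 vCPU → host 10 (remaining 6 vCPU)
2 vCPU → host 8 (remaining 5 vCPU)
9 vCPU → host 11 (remaining 7 vCPU)
Final hosts: [9,3,3] [9,4] [12,1] [10,3] [12] [10,4] [10] [9,2] [9] [10] [9].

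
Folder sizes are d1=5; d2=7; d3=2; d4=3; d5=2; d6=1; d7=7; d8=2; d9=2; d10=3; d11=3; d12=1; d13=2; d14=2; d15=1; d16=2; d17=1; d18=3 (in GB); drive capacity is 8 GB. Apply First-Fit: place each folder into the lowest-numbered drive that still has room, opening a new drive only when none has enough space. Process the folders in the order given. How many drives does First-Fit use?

7 drives

d1 (5 GB) → drive 1 (remaining 3 GB)
d2 (7 GB) → drive 2 (remaining 1 GB)
d3 (2 GB) → drive 1 (remaining 1 GB)
d4 (3 GB) → drive 3 (remaining 5 GB)
d5 (2 GB) → drive 3 (remaining 3 GB)
d6 (1 GB) → drive 1 (remaining 0 GB)
d7 (7 GB) → drive 4 (remaining 1 GB)
d8 (2 GB) → drive 3 (remaining 1 GB)
d9 (2 GB) → drive 5 (remaining 6 GB)
d10 (3 GB) → drive 5 (remaining 3 GB)
d11 (3 GB) → drive 5 (remaining 0 GB)
d12 (1 GB) → drive 2 (remaining 0 GB)
d13 (2 GB) → drive 6 (remaining 6 GB)
d14 (2 GB) → drive 6 (remaining 4 GB)
d15 (1 GB) → drive 3 (remaining 0 GB)
d16 (2 GB) → drive 6 (remaining 2 GB)
d17 (1 GB) → drive 4 (remaining 0 GB)
d18 (3 GB) → drive 7 (remaining 5 GB)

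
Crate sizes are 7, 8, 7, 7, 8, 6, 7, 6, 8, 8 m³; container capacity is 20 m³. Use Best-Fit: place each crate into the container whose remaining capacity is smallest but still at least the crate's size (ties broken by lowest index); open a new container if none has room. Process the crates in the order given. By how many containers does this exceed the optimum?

Best-Fit: [7,8] [7,7,6] [8,7] [6,8] [8] → 5 containers.
Total size 72 m³; any packing needs at least ⌈72/20⌉ = 4 containers.
An optimal packing achieves that bound: [8,8] [8,8] [7,7,6] [7,7,6] → 4 containers.
Excess: 5 − 4 = 1.

1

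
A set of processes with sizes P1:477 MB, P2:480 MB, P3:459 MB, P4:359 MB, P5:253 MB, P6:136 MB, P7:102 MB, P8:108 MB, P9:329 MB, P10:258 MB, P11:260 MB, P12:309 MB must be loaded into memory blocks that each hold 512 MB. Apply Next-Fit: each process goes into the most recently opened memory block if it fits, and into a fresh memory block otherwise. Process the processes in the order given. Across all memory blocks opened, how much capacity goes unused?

1078

P1 (477 MB) → memory block 1 (remaining 35 MB)
P2 (480 MB) → memory block 2 (remaining 32 MB)
P3 (459 MB) → memory block 3 (remaining 53 MB)
P4 (359 MB) → memory block 4 (remaining 153 MB)
P5 (253 MB) → memory block 5 (remaining 259 MB)
P6 (136 MB) → memory block 5 (remaining 123 MB)
P7 (102 MB) → memory block 5 (remaining 21 MB)
P8 (108 MB) → memory block 6 (remaining 404 MB)
P9 (329 MB) → memory block 6 (remaining 75 MB)
P10 (258 MB) → memory block 7 (remaining 254 MB)
P11 (260 MB) → memory block 8 (remaining 252 MB)
P12 (309 MB) → memory block 9 (remaining 203 MB)
9 memory blocks × 512 MB = 4608 MB; used 3530 MB; unused 1078 MB.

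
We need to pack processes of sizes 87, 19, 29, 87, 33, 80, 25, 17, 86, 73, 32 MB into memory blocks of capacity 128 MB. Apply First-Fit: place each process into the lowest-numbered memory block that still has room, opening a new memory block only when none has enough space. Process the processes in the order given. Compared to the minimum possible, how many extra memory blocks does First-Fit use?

0

First-Fit: [87,19,17] [29,87] [33,80] [25,86] [73,32] → 5 memory blocks.
Total size 568 MB; any packing needs at least ⌈568/128⌉ = 5 memory blocks.
So 5 is already optimal.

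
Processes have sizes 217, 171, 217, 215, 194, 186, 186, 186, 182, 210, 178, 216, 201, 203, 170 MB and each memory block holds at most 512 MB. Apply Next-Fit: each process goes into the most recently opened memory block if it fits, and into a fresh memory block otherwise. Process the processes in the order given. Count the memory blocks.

8

memory block 1: place 217 MB, 295 MB left
memory block 1: place 171 MB, 124 MB left
memory block 2: place 217 MB, 295 MB left
memory block 2: place 215 MB, 80 MB left
memory block 3: place 194 MB, 318 MB left
memory block 3: place 186 MB, 132 MB left
memory block 4: place 186 MB, 326 MB left
memory block 4: place 186 MB, 140 MB left
memory block 5: place 182 MB, 330 MB left
memory block 5: place 210 MB, 120 MB left
memory block 6: place 178 MB, 334 MB left
memory block 6: place 216 MB, 118 MB left
memory block 7: place 201 MB, 311 MB left
memory block 7: place 203 MB, 108 MB left
memory block 8: place 170 MB, 342 MB left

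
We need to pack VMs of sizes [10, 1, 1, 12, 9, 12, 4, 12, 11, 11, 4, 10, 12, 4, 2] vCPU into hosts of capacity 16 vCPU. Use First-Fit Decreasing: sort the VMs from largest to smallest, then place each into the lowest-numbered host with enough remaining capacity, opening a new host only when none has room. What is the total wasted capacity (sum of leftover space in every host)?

Sorted descending: 12, 12, 12, 12, 11, 11, 10, 10, 9, 4, 4, 4, 2, 1, 1.
Put 12 vCPU in host 1; 4 vCPU remain.
Put 12 vCPU in host 2; 4 vCPU remain.
Put 12 vCPU in host 3; 4 vCPU remain.
Put 12 vCPU in host 4; 4 vCPU remain.
Put 11 vCPU in host 5; 5 vCPU remain.
Put 11 vCPU in host 6; 5 vCPU remain.
Put 10 vCPU in host 7; 6 vCPU remain.
Put 10 vCPU in host 8; 6 vCPU remain.
Put 9 vCPU in host 9; 7 vCPU remain.
Put 4 vCPU in host 1; 0 vCPU remain.
Put 4 vCPU in host 2; 0 vCPU remain.
Put 4 vCPU in host 3; 0 vCPU remain.
Put 2 vCPU in host 4; 2 vCPU remain.
Put 1 vCPU in host 4; 1 vCPU remain.
Put 1 vCPU in host 4; 0 vCPU remain.
9 hosts × 16 vCPU = 144 vCPU; used 115 vCPU; unused 29 vCPU.

29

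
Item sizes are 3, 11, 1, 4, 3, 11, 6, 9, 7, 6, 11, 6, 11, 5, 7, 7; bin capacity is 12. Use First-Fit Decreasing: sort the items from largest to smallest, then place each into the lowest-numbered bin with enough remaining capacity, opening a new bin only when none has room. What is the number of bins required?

10

Sorted descending: 11, 11, 11, 11, 9, 7, 7, 7, 6, 6, 6, 5, 4, 3, 3, 1.
11 → bin 1 (remaining 1)
11 → bin 2 (remaining 1)
11 → bin 3 (remaining 1)
11 → bin 4 (remaining 1)
9 → bin 5 (remaining 3)
7 → bin 6 (remaining 5)
7 → bin 7 (remaining 5)
7 → bin 8 (remaining 5)
6 → bin 9 (remaining 6)
6 → bin 9 (remaining 0)
6 → bin 10 (remaining 6)
5 → bin 6 (remaining 0)
4 → bin 7 (remaining 1)
3 → bin 5 (remaining 0)
3 → bin 8 (remaining 2)
1 → bin 1 (remaining 0)
Final bins: [11,1] [11] [11] [11] [9,3] [7,5] [7,4] [7,3] [6,6] [6].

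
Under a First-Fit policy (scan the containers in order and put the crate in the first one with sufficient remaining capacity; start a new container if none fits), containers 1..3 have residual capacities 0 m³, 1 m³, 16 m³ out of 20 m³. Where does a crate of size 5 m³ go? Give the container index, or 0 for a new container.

Containers with room: container 3 (16 m³).
The first with room is container 3.

3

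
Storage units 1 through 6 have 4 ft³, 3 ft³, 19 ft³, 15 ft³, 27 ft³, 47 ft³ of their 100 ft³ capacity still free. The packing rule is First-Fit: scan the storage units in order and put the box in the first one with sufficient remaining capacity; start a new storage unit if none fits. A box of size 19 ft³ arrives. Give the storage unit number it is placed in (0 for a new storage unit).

3

Storage units with room: storage unit 3 (19 ft³), storage unit 5 (27 ft³), storage unit 6 (47 ft³).
The first with room is storage unit 3.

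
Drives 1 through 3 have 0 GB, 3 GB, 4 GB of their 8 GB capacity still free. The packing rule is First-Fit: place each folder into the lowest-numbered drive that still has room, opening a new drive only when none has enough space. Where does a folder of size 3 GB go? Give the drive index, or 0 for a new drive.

2

Drives with room: drive 2 (3 GB), drive 3 (4 GB).
The first with room is drive 2.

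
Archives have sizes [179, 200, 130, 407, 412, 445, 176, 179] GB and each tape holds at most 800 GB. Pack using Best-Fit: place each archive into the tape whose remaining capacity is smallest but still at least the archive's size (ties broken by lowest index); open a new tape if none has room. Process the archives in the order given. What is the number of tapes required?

4

179 GB → tape 1 (remaining 621 GB)
200 GB → tape 1 (remaining 421 GB)
130 GB → tape 1 (remaining 291 GB)
407 GB → tape 2 (remaining 393 GB)
412 GB → tape 3 (remaining 388 GB)
445 GB → tape 4 (remaining 355 GB)
176 GB → tape 1 (remaining 115 GB)
179 GB → tape 4 (remaining 176 GB)
Final tapes: [179,200,130,176] [407] [412] [445,179].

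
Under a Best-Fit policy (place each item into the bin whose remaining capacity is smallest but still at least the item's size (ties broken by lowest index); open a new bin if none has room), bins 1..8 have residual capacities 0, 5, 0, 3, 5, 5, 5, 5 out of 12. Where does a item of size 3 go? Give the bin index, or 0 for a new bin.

Bins with room: bin 2 (5), bin 4 (3), bin 5 (5), bin 6 (5), bin 7 (5), bin 8 (5).
Tightest fit is bin 4 with 3 free.

4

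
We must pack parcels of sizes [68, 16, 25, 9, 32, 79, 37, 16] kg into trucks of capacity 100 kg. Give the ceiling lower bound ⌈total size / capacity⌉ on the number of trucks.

3 trucks

Total size = 68 + 16 + 25 + 9 + 32 + 79 + 37 + 16 = 282 kg.
⌈282 / 100⌉ = 3.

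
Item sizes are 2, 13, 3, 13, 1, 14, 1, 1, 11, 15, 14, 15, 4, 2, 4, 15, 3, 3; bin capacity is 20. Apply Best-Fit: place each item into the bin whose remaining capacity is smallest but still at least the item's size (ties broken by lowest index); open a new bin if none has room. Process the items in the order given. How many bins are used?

8

2 → bin 1 (remaining 18)
13 → bin 1 (remaining 5)
3 → bin 1 (remaining 2)
13 → bin 2 (remaining 7)
1 → bin 1 (remaining 1)
14 → bin 3 (remaining 6)
1 → bin 1 (remaining 0)
1 → bin 3 (remaining 5)
11 → bin 4 (remaining 9)
15 → bin 5 (remaining 5)
14 → bin 6 (remaining 6)
15 → bin 7 (remaining 5)
4 → bin 3 (remaining 1)
2 → bin 5 (remaining 3)
4 → bin 7 (remaining 1)
15 → bin 8 (remaining 5)
3 → bin 5 (remaining 0)
3 → bin 8 (remaining 2)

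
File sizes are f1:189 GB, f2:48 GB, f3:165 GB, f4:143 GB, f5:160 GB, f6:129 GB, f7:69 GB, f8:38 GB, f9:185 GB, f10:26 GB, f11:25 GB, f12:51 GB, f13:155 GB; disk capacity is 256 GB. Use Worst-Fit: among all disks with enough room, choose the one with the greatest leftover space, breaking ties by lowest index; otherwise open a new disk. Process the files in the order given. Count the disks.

7 disks

disk 1: place f1 (189 GB), 67 GB left
disk 1: place f2 (48 GB), 19 GB left
disk 2: place f3 (165 GB), 91 GB left
disk 3: place f4 (143 GB), 113 GB left
disk 4: place f5 (160 GB), 96 GB left
disk 5: place f6 (129 GB), 127 GB left
disk 5: place f7 (69 GB), 58 GB left
disk 3: place f8 (38 GB), 75 GB left
disk 6: place f9 (185 GB), 71 GB left
disk 4: place f10 (26 GB), 70 GB left
disk 2: place f11 (25 GB), 66 GB left
disk 3: place f12 (51 GB), 24 GB left
disk 7: place f13 (155 GB), 101 GB left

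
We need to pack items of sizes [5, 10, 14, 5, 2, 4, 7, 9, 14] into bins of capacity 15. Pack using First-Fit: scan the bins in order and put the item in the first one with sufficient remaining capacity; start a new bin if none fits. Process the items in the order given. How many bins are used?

6

Put 5 in bin 1; 10 remain.
Put 10 in bin 1; 0 remain.
Put 14 in bin 2; 1 remain.
Put 5 in bin 3; 10 remain.
Put 2 in bin 3; 8 remain.
Put 4 in bin 3; 4 remain.
Put 7 in bin 4; 8 remain.
Put 9 in bin 5; 6 remain.
Put 14 in bin 6; 1 remain.
Final bins: [5,10] [14] [5,2,4] [7] [9] [14].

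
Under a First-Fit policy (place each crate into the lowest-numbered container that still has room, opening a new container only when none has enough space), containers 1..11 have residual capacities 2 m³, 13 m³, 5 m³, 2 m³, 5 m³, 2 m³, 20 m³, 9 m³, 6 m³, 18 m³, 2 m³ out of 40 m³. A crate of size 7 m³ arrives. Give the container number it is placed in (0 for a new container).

2

Containers with room: container 2 (13 m³), container 7 (20 m³), container 8 (9 m³), container 10 (18 m³).
The first with room is container 2.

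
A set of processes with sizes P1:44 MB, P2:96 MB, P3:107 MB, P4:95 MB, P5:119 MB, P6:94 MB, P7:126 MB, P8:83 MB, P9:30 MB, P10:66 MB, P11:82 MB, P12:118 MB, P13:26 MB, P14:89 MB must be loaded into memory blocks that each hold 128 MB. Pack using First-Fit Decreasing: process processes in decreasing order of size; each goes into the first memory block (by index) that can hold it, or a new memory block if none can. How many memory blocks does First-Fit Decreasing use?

11 memory blocks

Sorted descending: 126, 119, 118, 107, 96, 95, 94, 89, 83, 82, 66, 44, 30, 26.
memory block 1: place 126 MB, 2 MB left
memory block 2: place 119 MB, 9 MB left
memory block 3: place 118 MB, 10 MB left
memory block 4: place 107 MB, 21 MB left
memory block 5: place 96 MB, 32 MB left
memory block 6: place 95 MB, 33 MB left
memory block 7: place 94 MB, 34 MB left
memory block 8: place 89 MB, 39 MB left
memory block 9: place 83 MB, 45 MB left
memory block 10: place 82 MB, 46 MB left
memory block 11: place 66 MB, 62 MB left
memory block 9: place 44 MB, 1 MB left
memory block 5: place 30 MB, 2 MB left
memory block 6: place 26 MB, 7 MB left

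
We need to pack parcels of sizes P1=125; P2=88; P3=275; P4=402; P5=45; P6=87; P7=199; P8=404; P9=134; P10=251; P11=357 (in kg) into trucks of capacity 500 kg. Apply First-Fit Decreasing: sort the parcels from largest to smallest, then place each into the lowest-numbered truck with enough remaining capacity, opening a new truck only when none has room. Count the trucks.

Sorted descending: 404, 402, 357, 275, 251, 199, 134, 125, 88, 87, 45.
truck 1: place 404 kg, 96 kg left
truck 2: place 402 kg, 98 kg left
truck 3: place 357 kg, 143 kg left
truck 4: place 275 kg, 225 kg left
truck 5: place 251 kg, 249 kg left
truck 4: place 199 kg, 26 kg left
truck 3: place 134 kg, 9 kg left
truck 5: place 125 kg, 124 kg left
truck 1: place 88 kg, 8 kg left
truck 2: place 87 kg, 11 kg left
truck 5: place 45 kg, 79 kg left

5 trucks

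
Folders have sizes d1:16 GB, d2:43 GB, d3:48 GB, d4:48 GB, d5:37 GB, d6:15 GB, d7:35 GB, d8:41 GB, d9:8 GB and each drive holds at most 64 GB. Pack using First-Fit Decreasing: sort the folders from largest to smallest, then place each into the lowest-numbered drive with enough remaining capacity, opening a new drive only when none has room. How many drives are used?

Sorted descending: 48, 48, 43, 41, 37, 35, 16, 15, 8.
48 GB → drive 1 (remaining 16 GB)
48 GB → drive 2 (remaining 16 GB)
43 GB → drive 3 (remaining 21 GB)
41 GB → drive 4 (remaining 23 GB)
37 GB → drive 5 (remaining 27 GB)
35 GB → drive 6 (remaining 29 GB)
16 GB → drive 1 (remaining 0 GB)
15 GB → drive 2 (remaining 1 GB)
8 GB → drive 3 (remaining 13 GB)
Final drives: [48,16] [48,15] [43,8] [41] [37] [35].

6 drives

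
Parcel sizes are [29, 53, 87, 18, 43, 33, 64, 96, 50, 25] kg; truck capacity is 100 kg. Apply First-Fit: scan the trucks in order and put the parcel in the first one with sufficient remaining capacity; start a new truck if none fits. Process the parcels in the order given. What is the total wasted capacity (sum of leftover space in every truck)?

Put 29 kg in truck 1; 71 kg remain.
Put 53 kg in truck 1; 18 kg remain.
Put 87 kg in truck 2; 13 kg remain.
Put 18 kg in truck 1; 0 kg remain.
Put 43 kg in truck 3; 57 kg remain.
Put 33 kg in truck 3; 24 kg remain.
Put 64 kg in truck 4; 36 kg remain.
Put 96 kg in truck 5; 4 kg remain.
Put 50 kg in truck 6; 50 kg remain.
Put 25 kg in truck 4; 11 kg remain.
6 trucks × 100 kg = 600 kg; used 498 kg; unused 102 kg.

102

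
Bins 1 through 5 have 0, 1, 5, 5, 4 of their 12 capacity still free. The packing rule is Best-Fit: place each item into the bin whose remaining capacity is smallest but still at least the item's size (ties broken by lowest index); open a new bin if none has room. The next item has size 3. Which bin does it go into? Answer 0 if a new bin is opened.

Bins with room: bin 3 (5), bin 4 (5), bin 5 (4).
Tightest fit is bin 5 with 4 free.

5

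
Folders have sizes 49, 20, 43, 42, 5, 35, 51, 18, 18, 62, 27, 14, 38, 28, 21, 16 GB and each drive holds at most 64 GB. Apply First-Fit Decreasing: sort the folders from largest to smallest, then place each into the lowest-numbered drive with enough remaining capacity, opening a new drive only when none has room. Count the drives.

8 drives

Sorted descending: 62, 51, 49, 43, 42, 38, 35, 28, 27, 21, 20, 18, 18, 16, 14, 5.
drive 1: place 62 GB, 2 GB left
drive 2: place 51 GB, 13 GB left
drive 3: place 49 GB, 15 GB left
drive 4: place 43 GB, 21 GB left
drive 5: place 42 GB, 22 GB left
drive 6: place 38 GB, 26 GB left
drive 7: place 35 GB, 29 GB left
drive 7: place 28 GB, 1 GB left
drive 8: place 27 GB, 37 GB left
drive 4: place 21 GB, 0 GB left
drive 5: place 20 GB, 2 GB left
drive 6: place 18 GB, 8 GB left
drive 8: place 18 GB, 19 GB left
drive 8: place 16 GB, 3 GB left
drive 3: place 14 GB, 1 GB left
drive 2: place 5 GB, 8 GB left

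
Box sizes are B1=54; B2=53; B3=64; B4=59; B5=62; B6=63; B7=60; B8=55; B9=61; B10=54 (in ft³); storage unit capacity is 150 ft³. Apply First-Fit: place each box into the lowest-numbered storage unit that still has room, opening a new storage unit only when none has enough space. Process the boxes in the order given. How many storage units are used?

B1 (54 ft³) → storage unit 1 (remaining 96 ft³)
B2 (53 ft³) → storage unit 1 (remaining 43 ft³)
B3 (64 ft³) → storage unit 2 (remaining 86 ft³)
B4 (59 ft³) → storage unit 2 (remaining 27 ft³)
B5 (62 ft³) → storage unit 3 (remaining 88 ft³)
B6 (63 ft³) → storage unit 3 (remaining 25 ft³)
B7 (60 ft³) → storage unit 4 (remaining 90 ft³)
B8 (55 ft³) → storage unit 4 (remaining 35 ft³)
B9 (61 ft³) → storage unit 5 (remaining 89 ft³)
B10 (54 ft³) → storage unit 5 (remaining 35 ft³)

5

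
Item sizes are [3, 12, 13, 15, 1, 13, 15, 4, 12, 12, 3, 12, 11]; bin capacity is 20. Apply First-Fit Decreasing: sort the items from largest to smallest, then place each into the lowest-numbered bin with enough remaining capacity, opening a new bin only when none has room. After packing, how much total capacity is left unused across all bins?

Sorted descending: 15, 15, 13, 13, 12, 12, 12, 12, 11, 4, 3, 3, 1.
bin 1: place 15, 5 left
bin 2: place 15, 5 left
bin 3: place 13, 7 left
bin 4: place 13, 7 left
bin 5: place 12, 8 left
bin 6: place 12, 8 left
bin 7: place 12, 8 left
bin 8: place 12, 8 left
bin 9: place 11, 9 left
bin 1: place 4, 1 left
bin 2: place 3, 2 left
bin 3: place 3, 4 left
bin 1: place 1, 0 left
9 bins × 20 = 180; used 126; unused 54.

54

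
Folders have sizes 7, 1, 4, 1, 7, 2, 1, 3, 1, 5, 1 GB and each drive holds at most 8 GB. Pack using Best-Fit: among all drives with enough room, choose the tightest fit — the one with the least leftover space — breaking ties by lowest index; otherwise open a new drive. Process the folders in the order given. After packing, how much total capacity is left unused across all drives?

7

7 GB → drive 1 (remaining 1 GB)
1 GB → drive 1 (remaining 0 GB)
4 GB → drive 2 (remaining 4 GB)
1 GB → drive 2 (remaining 3 GB)
7 GB → drive 3 (remaining 1 GB)
2 GB → drive 2 (remaining 1 GB)
1 GB → drive 2 (remaining 0 GB)
3 GB → drive 4 (remaining 5 GB)
1 GB → drive 3 (remaining 0 GB)
5 GB → drive 4 (remaining 0 GB)
1 GB → drive 5 (remaining 7 GB)
5 drives × 8 GB = 40 GB; used 33 GB; unused 7 GB.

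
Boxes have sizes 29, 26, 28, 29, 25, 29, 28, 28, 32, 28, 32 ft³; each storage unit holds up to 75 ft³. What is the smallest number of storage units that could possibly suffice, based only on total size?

5 storage units

Total size = 29 + 26 + 28 + 29 + 25 + 29 + 28 + 28 + 32 + 28 + 32 = 314 ft³.
⌈314 / 75⌉ = 5.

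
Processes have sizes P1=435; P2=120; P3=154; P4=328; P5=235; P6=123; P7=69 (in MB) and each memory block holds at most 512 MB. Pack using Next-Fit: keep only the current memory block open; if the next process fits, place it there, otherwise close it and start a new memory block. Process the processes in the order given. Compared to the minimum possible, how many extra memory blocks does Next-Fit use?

1

Next-Fit: [435] [120,154] [328] [235,123,69] → 4 memory blocks.
Total size 1464 MB; any packing needs at least ⌈1464/512⌉ = 3 memory blocks.
An optimal packing achieves that bound: [435,69] [328,154] [235,123,120] → 3 memory blocks.
Excess: 4 − 3 = 1.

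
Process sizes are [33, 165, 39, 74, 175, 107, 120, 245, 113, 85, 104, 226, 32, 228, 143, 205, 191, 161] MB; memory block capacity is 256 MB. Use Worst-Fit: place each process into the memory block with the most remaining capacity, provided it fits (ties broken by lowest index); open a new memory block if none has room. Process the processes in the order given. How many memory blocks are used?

33 MB → memory block 1 (remaining 223 MB)
165 MB → memory block 1 (remaining 58 MB)
39 MB → memory block 1 (remaining 19 MB)
74 MB → memory block 2 (remaining 182 MB)
175 MB → memory block 2 (remaining 7 MB)
107 MB → memory block 3 (remaining 149 MB)
120 MB → memory block 3 (remaining 29 MB)
245 MB → memory block 4 (remaining 11 MB)
113 MB → memory block 5 (remaining 143 MB)
85 MB → memory block 5 (remaining 58 MB)
104 MB → memory block 6 (remaining 152 MB)
226 MB → memory block 7 (remaining 30 MB)
32 MB → memory block 6 (remaining 120 MB)
228 MB → memory block 8 (remaining 28 MB)
143 MB → memory block 9 (remaining 113 MB)
205 MB → memory block 10 (remaining 51 MB)
191 MB → memory block 11 (remaining 65 MB)
161 MB → memory block 12 (remaining 95 MB)
Final memory blocks: [33,165,39] [74,175] [107,120] [245] [113,85] [104,32] [226] [228] [143] [205] [191] [161].

12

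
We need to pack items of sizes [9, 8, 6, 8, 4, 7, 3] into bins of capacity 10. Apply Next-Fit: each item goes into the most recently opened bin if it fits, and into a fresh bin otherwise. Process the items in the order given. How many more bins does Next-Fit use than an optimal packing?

Next-Fit: [9] [8] [6] [8] [4] [7,3] → 6 bins.
Total size 45; any packing needs at least ⌈45/10⌉ = 5 bins.
An optimal packing achieves that bound: [9] [8] [8] [7,3] [6,4] → 5 bins.
Excess: 6 − 5 = 1.

1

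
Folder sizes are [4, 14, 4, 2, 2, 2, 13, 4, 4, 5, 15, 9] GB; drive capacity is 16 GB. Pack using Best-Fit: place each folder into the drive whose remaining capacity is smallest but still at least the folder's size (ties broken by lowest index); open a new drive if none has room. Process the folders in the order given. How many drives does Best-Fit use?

drive 1: place 4 GB, 12 GB left
drive 2: place 14 GB, 2 GB left
drive 1: place 4 GB, 8 GB left
drive 2: place 2 GB, 0 GB left
drive 1: place 2 GB, 6 GB left
drive 1: place 2 GB, 4 GB left
drive 3: place 13 GB, 3 GB left
drive 1: place 4 GB, 0 GB left
drive 4: place 4 GB, 12 GB left
drive 4: place 5 GB, 7 GB left
drive 5: place 15 GB, 1 GB left
drive 6: place 9 GB, 7 GB left

6 drives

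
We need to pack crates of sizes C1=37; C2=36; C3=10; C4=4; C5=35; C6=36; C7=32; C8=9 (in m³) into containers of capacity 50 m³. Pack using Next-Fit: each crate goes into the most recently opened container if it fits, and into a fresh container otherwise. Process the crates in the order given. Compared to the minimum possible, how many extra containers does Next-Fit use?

Next-Fit: [37] [36,10,4] [35] [36] [32,9] → 5 containers.
5 crates exceed 25 m³ (half the capacity), and no two of those can share a container, so at least 5 containers are needed.
So 5 is already optimal.

0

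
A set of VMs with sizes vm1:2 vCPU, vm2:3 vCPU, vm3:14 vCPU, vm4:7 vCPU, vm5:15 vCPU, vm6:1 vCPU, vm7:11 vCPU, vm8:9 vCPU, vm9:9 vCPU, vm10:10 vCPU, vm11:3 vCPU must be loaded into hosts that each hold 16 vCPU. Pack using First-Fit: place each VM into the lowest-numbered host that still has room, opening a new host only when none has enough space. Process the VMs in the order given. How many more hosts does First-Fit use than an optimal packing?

First-Fit: [2,3,7,1,3] [14] [15] [11] [9] [9] [10] → 7 hosts.
Total size 84 vCPU; any packing needs at least ⌈84/16⌉ = 6 hosts.
An optimal packing achieves that bound: [15,1] [14,2] [11,3] [10,3] [9,7] [9] → 6 hosts.
Excess: 7 − 6 = 1.

1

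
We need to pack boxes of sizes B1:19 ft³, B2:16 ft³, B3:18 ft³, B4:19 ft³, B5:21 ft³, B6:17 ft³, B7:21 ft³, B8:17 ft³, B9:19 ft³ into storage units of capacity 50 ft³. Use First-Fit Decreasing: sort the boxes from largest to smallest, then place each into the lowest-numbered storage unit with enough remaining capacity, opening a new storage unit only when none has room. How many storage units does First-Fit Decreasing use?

Sorted descending: 21, 21, 19, 19, 19, 18, 17, 17, 16.
Put 21 ft³ in storage unit 1; 29 ft³ remain.
Put 21 ft³ in storage unit 1; 8 ft³ remain.
Put 19 ft³ in storage unit 2; 31 ft³ remain.
Put 19 ft³ in storage unit 2; 12 ft³ remain.
Put 19 ft³ in storage unit 3; 31 ft³ remain.
Put 18 ft³ in storage unit 3; 13 ft³ remain.
Put 17 ft³ in storage unit 4; 33 ft³ remain.
Put 17 ft³ in storage unit 4; 16 ft³ remain.
Put 16 ft³ in storage unit 4; 0 ft³ remain.

4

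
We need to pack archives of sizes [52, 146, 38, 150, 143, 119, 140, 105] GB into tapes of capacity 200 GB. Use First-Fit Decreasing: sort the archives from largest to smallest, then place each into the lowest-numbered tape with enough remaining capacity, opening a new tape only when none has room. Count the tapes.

Sorted descending: 150, 146, 143, 140, 119, 105, 52, 38.
Put 150 GB in tape 1; 50 GB remain.
Put 146 GB in tape 2; 54 GB remain.
Put 143 GB in tape 3; 57 GB remain.
Put 140 GB in tape 4; 60 GB remain.
Put 119 GB in tape 5; 81 GB remain.
Put 105 GB in tape 6; 95 GB remain.
Put 52 GB in tape 2; 2 GB remain.
Put 38 GB in tape 1; 12 GB remain.
Final tapes: [150,38] [146,52] [143] [140] [119] [105].

6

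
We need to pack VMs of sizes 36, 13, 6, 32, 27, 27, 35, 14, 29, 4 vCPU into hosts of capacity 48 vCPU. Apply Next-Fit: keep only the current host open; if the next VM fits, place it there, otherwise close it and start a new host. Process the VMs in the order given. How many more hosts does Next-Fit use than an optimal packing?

1

Next-Fit: [36] [13,6] [32] [27] [27] [35] [14,29,4] → 7 hosts.
6 VMs exceed 24 vCPU (half the capacity), and no two of those can share a host, so at least 6 hosts are needed.
An optimal packing achieves that bound: [36,6,4] [35,13] [32,14] [29] [27] [27] → 6 hosts.
Excess: 7 − 6 = 1.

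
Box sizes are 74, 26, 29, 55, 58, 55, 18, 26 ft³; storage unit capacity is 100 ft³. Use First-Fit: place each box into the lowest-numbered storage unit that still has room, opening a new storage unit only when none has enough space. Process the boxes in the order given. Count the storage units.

4 storage units

Put 74 ft³ in storage unit 1; 26 ft³ remain.
Put 26 ft³ in storage unit 1; 0 ft³ remain.
Put 29 ft³ in storage unit 2; 71 ft³ remain.
Put 55 ft³ in storage unit 2; 16 ft³ remain.
Put 58 ft³ in storage unit 3; 42 ft³ remain.
Put 55 ft³ in storage unit 4; 45 ft³ remain.
Put 18 ft³ in storage unit 3; 24 ft³ remain.
Put 26 ft³ in storage unit 4; 19 ft³ remain.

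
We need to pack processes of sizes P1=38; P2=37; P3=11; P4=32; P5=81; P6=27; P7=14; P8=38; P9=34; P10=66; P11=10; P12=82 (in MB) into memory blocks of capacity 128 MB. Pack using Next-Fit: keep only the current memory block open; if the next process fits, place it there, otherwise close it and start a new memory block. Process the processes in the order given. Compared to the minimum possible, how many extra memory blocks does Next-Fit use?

Next-Fit: [38,37,11,32] [81,27,14] [38,34] [66,10] [82] → 5 memory blocks.
Total size 470 MB; any packing needs at least ⌈470/128⌉ = 4 memory blocks.
An optimal packing achieves that bound: [82,38] [81,38] [66,37,14,11] [34,32,27,10] → 4 memory blocks.
Excess: 5 − 4 = 1.

1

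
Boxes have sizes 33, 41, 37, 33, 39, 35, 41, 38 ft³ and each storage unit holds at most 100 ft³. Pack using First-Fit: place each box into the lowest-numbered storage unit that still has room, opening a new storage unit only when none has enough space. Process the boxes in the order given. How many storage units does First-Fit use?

Put 33 ft³ in storage unit 1; 67 ft³ remain.
Put 41 ft³ in storage unit 1; 26 ft³ remain.
Put 37 ft³ in storage unit 2; 63 ft³ remain.
Put 33 ft³ in storage unit 2; 30 ft³ remain.
Put 39 ft³ in storage unit 3; 61 ft³ remain.
Put 35 ft³ in storage unit 3; 26 ft³ remain.
Put 41 ft³ in storage unit 4; 59 ft³ remain.
Put 38 ft³ in storage unit 4; 21 ft³ remain.
Final storage units: [33,41] [37,33] [39,35] [41,38].

4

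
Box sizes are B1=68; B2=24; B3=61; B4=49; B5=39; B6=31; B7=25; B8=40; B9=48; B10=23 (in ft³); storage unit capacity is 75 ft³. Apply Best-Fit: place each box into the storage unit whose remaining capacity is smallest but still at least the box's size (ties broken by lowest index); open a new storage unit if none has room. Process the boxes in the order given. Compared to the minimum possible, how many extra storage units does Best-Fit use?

Best-Fit: [68] [24,49] [61] [39,31] [25,40] [48,23] → 6 storage units.
Total size 408 ft³; any packing needs at least ⌈408/75⌉ = 6 storage units.
So 6 is already optimal.

0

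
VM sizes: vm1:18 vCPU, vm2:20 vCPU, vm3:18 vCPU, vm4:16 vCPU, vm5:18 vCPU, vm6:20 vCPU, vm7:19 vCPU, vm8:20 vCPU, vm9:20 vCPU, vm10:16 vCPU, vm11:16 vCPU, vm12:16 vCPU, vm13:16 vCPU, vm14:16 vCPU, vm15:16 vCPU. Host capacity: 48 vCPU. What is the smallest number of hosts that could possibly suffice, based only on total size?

Total size = 18 + 20 + 18 + 16 + 18 + 20 + 19 + 20 + 20 + 16 + 16 + 16 + 16 + 16 + 16 = 265 vCPU.
⌈265 / 48⌉ = 6.

6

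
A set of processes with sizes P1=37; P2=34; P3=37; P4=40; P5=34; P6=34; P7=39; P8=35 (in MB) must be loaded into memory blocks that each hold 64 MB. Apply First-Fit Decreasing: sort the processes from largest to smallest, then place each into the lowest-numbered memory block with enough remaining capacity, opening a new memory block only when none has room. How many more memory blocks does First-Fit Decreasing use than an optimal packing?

First-Fit Decreasing: [40] [39] [37] [37] [35] [34] [34] [34] → 8 memory blocks.
8 processes exceed 32 MB (half the capacity), and no two of those can share a memory block, so at least 8 memory blocks are needed.
So 8 is already optimal.

0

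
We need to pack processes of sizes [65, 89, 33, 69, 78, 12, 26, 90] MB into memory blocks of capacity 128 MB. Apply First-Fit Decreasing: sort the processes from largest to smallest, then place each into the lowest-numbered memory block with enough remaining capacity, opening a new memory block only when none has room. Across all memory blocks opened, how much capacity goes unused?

Sorted descending: 90, 89, 78, 69, 65, 33, 26, 12.
Put 90 MB in memory block 1; 38 MB remain.
Put 89 MB in memory block 2; 39 MB remain.
Put 78 MB in memory block 3; 50 MB remain.
Put 69 MB in memory block 4; 59 MB remain.
Put 65 MB in memory block 5; 63 MB remain.
Put 33 MB in memory block 1; 5 MB remain.
Put 26 MB in memory block 2; 13 MB remain.
Put 12 MB in memory block 2; 1 MB remain.
5 memory blocks × 128 MB = 640 MB; used 462 MB; unused 178 MB.

178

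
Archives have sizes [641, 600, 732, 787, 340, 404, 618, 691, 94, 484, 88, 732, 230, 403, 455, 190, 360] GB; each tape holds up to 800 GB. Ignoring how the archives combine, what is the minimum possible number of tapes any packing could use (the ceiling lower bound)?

10

Total size = 641 + 600 + 732 + 787 + 340 + 404 + 618 + 691 + 94 + 484 + 88 + 732 + 230 + 403 + 455 + 190 + 360 = 7849 GB.
⌈7849 / 800⌉ = 10.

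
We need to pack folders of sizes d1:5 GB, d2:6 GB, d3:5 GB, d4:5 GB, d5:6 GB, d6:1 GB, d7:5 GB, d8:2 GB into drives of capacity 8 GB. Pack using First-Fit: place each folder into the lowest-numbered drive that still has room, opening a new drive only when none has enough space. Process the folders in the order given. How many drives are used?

drive 1: place d1 (5 GB), 3 GB left
drive 2: place d2 (6 GB), 2 GB left
drive 3: place d3 (5 GB), 3 GB left
drive 4: place d4 (5 GB), 3 GB left
drive 5: place d5 (6 GB), 2 GB left
drive 1: place d6 (1 GB), 2 GB left
drive 6: place d7 (5 GB), 3 GB left
drive 1: place d8 (2 GB), 0 GB left
Final drives: [5,1,2] [6] [5] [5] [6] [5].

6 drives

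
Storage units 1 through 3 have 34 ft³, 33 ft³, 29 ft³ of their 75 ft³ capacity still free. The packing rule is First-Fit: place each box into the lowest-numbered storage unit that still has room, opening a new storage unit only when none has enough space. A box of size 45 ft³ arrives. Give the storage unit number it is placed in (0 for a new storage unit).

0

No storage unit has ≥ 45 ft³ free, so a new storage unit is opened.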